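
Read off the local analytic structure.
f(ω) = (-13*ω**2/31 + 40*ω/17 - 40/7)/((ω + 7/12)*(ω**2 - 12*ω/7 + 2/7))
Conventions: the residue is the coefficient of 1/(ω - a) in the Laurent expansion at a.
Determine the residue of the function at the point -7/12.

The residue is -3840443/863753.

At the order-1 pole -7/12 set g(ω) = (ω - (-7/12))*f(ω) = (-13*ω**2/31 + 40*ω/17 - 40/7)/(ω**2 - 12*ω/7 + 2/7).
Simple pole: residue = g(a) at a = -7/12, which is -3840443/863753.


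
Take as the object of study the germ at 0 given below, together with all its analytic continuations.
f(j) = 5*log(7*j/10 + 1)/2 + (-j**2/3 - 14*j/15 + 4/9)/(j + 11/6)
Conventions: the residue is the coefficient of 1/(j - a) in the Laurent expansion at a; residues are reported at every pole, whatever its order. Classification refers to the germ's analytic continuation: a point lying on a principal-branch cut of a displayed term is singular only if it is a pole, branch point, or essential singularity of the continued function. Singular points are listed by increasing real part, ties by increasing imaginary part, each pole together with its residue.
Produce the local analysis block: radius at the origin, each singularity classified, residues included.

Radius of convergence at 0: 10/7.
At -11/6: a pole of order 1; residue 559/540.
At -10/7: a logarithmic branch point.

Denominator factor (j + 11/6): pole of order 1 at -11/6, modulus 11/6.
Branch term (5/2)*log(1 - j/(-10/7)): its argument vanishes at j = -10/7, a logarithmic branch point, modulus 10/7.
The radius of convergence is the smallest modulus among the singular points: 10/7.
The branch term is analytic at -11/6 and contributes nothing to the residue; only the rational part matters.
At the order-1 pole -11/6 set g(j) = (j - (-11/6))*(rational part) = -j**2/3 - 14*j/15 + 4/9.
Simple pole: residue = g(a) at a = -11/6, which is 559/540.
List the singular points by increasing real part (a conjugate pair: the negative imaginary part first).


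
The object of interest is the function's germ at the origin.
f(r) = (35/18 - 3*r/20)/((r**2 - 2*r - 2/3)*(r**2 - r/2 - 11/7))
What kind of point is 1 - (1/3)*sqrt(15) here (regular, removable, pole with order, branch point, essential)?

The denominator factor r**2 - 2*r - 2/3 vanishes at 1 - (1/3)*sqrt(15) and appears to the power 1; the numerator there equals 323/180 + (1/20)*sqrt(15), nonzero, and no other factor vanishes.
Hence a pole whose order is the multiplicity, 1.

The point is a pole of order 1.


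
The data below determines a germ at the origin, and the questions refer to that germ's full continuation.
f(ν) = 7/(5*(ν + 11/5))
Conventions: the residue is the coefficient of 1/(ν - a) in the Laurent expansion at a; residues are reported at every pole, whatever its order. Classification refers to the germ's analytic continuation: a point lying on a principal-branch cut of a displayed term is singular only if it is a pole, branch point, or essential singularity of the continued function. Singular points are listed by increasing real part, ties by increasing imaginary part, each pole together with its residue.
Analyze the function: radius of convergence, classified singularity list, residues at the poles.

Denominator factor (ν + 11/5): pole of order 1 at -11/5, modulus 11/5.
The radius of convergence is the smallest modulus among the singular points: 11/5.
At the order-1 pole -11/5 set g(ν) = (ν - (-11/5))*f(ν) = 7/5.
Simple pole: residue = g(a) at a = -11/5, which is 7/5.

Radius of convergence at 0: 11/5.
At -11/5: a pole of order 1; residue 7/5.


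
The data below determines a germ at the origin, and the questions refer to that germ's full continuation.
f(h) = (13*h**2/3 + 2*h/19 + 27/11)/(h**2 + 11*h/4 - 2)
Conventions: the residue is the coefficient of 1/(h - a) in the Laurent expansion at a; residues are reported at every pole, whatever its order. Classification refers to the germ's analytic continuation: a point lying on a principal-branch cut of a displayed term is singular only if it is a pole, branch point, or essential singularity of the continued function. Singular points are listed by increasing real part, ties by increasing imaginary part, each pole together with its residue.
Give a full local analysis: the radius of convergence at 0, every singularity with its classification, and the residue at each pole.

Radius of convergence at 0: -11/8 + (1/8)*sqrt(249).
At -11/8 - (1/8)*sqrt(249): a pole of order 1; residue -2693/456 - (548989/1248984)*sqrt(249).
At -11/8 + (1/8)*sqrt(249): a pole of order 1; residue -2693/456 + (548989/1248984)*sqrt(249).

Denominator factor (h**2 + 11*h/4 - 2): discriminant 249/16, real irrational roots -11/8 + (1/8)*sqrt(249) and -11/8 - (1/8)*sqrt(249); poles of order 1, moduli -11/8 + (1/8)*sqrt(249) and 11/8 + (1/8)*sqrt(249).
The radius of convergence is the smallest modulus among the singular points: -11/8 + (1/8)*sqrt(249).
The factor h**2 + 11*h/4 - 2 splits as (h - a)(h - a') with a = -11/8 - (1/8)*sqrt(249), a' = -11/8 + (1/8)*sqrt(249). At the order-1 pole a set g(h) = (h - a)*f(h) = [13*h**2/3 + 2*h/19 + 27/11] / (h - a').
Simple pole: residue = g(a) at a = -11/8 - (1/8)*sqrt(249), which is -2693/456 - (548989/1248984)*sqrt(249).
The factor h**2 + 11*h/4 - 2 splits as (h - a)(h - a') with a = -11/8 + (1/8)*sqrt(249), a' = -11/8 - (1/8)*sqrt(249). At the order-1 pole a set g(h) = (h - a)*f(h) = [13*h**2/3 + 2*h/19 + 27/11] / (h - a').
Simple pole: residue = g(a) at a = -11/8 + (1/8)*sqrt(249), which is -2693/456 + (548989/1248984)*sqrt(249).
List the singular points by increasing real part (a conjugate pair: the negative imaginary part first).


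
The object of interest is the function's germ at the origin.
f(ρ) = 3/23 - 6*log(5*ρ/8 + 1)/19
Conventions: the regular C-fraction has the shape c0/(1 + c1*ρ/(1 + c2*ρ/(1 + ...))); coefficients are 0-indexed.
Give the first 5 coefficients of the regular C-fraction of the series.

Taylor coefficients (expand at 0): a_0 = 3/23, a_1 = -15/76, a_2 = 75/1216, a_3 = -125/4864, a_4 = 1875/155648.
c0 = a_0 = 3/23. Peel one level at a time: if S = 1 + c*ρ/S' with S'(0) = 1, then c is the ρ-coefficient of S and S' = c*ρ/(S - 1).
S_1 = c0/f = 1 + (115/76)*ρ + (41975/23104)*ρ^2 + ...; c1 = 115/76.
S_2 = c1*ρ/(S_1 - 1) = 1 + (-365/304)*ρ + (-25/768)*ρ^2 + ...; c2 = -365/304.
S_3 = c2*ρ/(S_2 - 1) = 1 + (-95/3504)*ρ + (56525/6139008)*ρ^2 + ...; c3 = -95/3504.
S_4 = c3*ρ/(S_3 - 1) = 1 + (595/1752)*ρ + ...; c4 = 595/1752.

The regular C-fraction coefficients are [3/23, 115/76, -365/304, -95/3504, 595/1752].


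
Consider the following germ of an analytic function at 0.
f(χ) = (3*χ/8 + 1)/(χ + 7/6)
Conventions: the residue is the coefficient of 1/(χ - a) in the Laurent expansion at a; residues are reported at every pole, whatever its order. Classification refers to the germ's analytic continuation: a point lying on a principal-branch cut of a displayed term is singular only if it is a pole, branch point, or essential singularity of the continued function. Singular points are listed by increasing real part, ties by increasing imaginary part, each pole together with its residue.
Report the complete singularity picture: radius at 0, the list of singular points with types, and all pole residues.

Radius of convergence at 0: 7/6.
At -7/6: a pole of order 1; residue 9/16.

Denominator factor (χ + 7/6): pole of order 1 at -7/6, modulus 7/6.
The radius of convergence is the smallest modulus among the singular points: 7/6.
At the order-1 pole -7/6 set g(χ) = (χ - (-7/6))*f(χ) = 3*χ/8 + 1.
Simple pole: residue = g(a) at a = -7/6, which is 9/16.


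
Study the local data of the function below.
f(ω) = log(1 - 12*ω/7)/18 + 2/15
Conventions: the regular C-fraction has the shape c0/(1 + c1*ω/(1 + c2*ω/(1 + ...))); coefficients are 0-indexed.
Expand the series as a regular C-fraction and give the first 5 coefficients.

The regular C-fraction coefficients are [2/15, 5/7, -11/7, -12/77, -54/77].

Taylor coefficients (expand at 0): a_0 = 2/15, a_1 = -2/21, a_2 = -4/49, a_3 = -32/343, a_4 = -288/2401.
c0 = a_0 = 2/15. Peel one level at a time: if S = 1 + c*ω/S' with S'(0) = 1, then c is the ω-coefficient of S and S' = c*ω/(S - 1).
S_1 = c0/f = 1 + (5/7)*ω + (55/49)*ω^2 + ...; c1 = 5/7.
S_2 = c1*ω/(S_1 - 1) = 1 + (-11/7)*ω + (-12/49)*ω^2 + ...; c2 = -11/7.
S_3 = c2*ω/(S_2 - 1) = 1 + (-12/77)*ω + (-648/5929)*ω^2 + ...; c3 = -12/77.
S_4 = c3*ω/(S_3 - 1) = 1 + (-54/77)*ω + ...; c4 = -54/77.


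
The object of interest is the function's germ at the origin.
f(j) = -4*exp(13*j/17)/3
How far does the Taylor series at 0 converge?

The factor exp(13*j/17) is entire and contributes no finite singular point.
The polynomial part has no poles.
No finite singular points: the Taylor series at 0 converges everywhere.

The radius of convergence is infinite.


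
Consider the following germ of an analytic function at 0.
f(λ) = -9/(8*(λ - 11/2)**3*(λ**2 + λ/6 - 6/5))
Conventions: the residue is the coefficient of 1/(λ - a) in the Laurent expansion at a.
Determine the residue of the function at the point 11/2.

At the order-3 pole 11/2 set g(λ) = (λ - (11/2))^3*f(λ) = -9/(8*(λ**2 + λ/6 - 6/5)).
Order-3 pole: residue = g''(a)/2; g''(11/2) = -11509425/1453145398, so the residue is -11509425/2906290796.

The residue is -11509425/2906290796.


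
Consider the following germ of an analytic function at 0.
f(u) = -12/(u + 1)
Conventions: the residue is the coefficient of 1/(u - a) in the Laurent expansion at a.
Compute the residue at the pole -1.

At the order-1 pole -1 set g(u) = (u - (-1))*f(u) = -12.
Simple pole: residue = g(a) at a = -1, which is -12.

The residue is -12.


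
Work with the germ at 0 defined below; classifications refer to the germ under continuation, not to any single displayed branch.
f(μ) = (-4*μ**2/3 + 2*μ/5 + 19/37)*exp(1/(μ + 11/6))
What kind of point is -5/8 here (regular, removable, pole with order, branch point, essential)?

There is no denominator, hence no pole anywhere.
The essential point of exp(1/(μ - (-11/6))) is -11/6, not -5/8.
So the germ continues analytically to -5/8.

The point is a regular point.


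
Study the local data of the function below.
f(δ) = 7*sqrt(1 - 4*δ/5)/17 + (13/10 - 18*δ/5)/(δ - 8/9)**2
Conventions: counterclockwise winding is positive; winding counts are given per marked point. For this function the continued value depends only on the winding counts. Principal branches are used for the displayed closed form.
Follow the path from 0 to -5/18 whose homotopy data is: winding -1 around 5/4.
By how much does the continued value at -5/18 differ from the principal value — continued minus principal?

Continued minus principal equals -(14/51)*sqrt(11).

The rational part is single-valued and drops out of the difference; each branch term changes only by its own monodromy.
(7/17)*sqrt(1 - δ/(5/4)): winding -1 is odd, the square root flips sign, contributing -2*(7/17)*sqrt(1 - (-5/18)/(5/4)) = -2*(7/17)*sqrt(11/9) = -(14/51)*sqrt(11).
Summing the contributions at δ = -5/18 gives -(14/51)*sqrt(11).


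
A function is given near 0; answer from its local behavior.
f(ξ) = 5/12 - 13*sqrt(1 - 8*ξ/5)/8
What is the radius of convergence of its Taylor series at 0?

The radius of convergence is 5/8.

Branch term (-13/8)*sqrt(1 - ξ/(5/8)): its argument vanishes at ξ = 5/8, a square-root branch point, modulus 5/8.
The radius of convergence is the smallest modulus among the singular points: 5/8.


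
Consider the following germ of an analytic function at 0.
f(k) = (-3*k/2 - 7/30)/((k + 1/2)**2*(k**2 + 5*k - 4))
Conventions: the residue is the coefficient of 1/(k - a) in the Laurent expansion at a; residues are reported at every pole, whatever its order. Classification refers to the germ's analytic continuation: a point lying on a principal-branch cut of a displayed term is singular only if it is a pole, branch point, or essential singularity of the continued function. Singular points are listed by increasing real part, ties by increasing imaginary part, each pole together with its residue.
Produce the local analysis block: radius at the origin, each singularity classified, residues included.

Denominator factor (k + 1/2)^2: pole of order 2 at -1/2, modulus 1/2.
Denominator factor (k**2 + 5*k - 4): discriminant 41, real irrational roots -5/2 + (1/2)*sqrt(41) and -5/2 - (1/2)*sqrt(41); poles of order 1, moduli -5/2 + (1/2)*sqrt(41) and 5/2 + (1/2)*sqrt(41).
The radius of convergence is the smallest modulus among the singular points: 1/2.
The factor k**2 + 5*k - 4 splits as (k - a)(k - a') with a = -5/2 - (1/2)*sqrt(41), a' = -5/2 + (1/2)*sqrt(41). At the order-1 pole a set g(k) = (k - a)*f(k) = [(-3*k/2 - 7/30)/(k + 1/2)**2] / (k - a').
Simple pole: residue = g(a) at a = -5/2 - (1/2)*sqrt(41), which is -877/9375 + (911/128125)*sqrt(41).
At the order-2 pole -1/2 set g(k) = (k - (-1/2))^2*f(k) = (-3*k/2 - 7/30)/(k**2 + 5*k - 4).
Order-2 pole: residue = g'(a); g'(-1/2) = 1754/9375, so the residue is 1754/9375.
The factor k**2 + 5*k - 4 splits as (k - a)(k - a') with a = -5/2 + (1/2)*sqrt(41), a' = -5/2 - (1/2)*sqrt(41). At the order-1 pole a set g(k) = (k - a)*f(k) = [(-3*k/2 - 7/30)/(k + 1/2)**2] / (k - a').
Simple pole: residue = g(a) at a = -5/2 + (1/2)*sqrt(41), which is -877/9375 - (911/128125)*sqrt(41).
List the singular points by increasing real part (a conjugate pair: the negative imaginary part first).

Radius of convergence at 0: 1/2.
At -5/2 - (1/2)*sqrt(41): a pole of order 1; residue -877/9375 + (911/128125)*sqrt(41).
At -1/2: a pole of order 2; residue 1754/9375.
At -5/2 + (1/2)*sqrt(41): a pole of order 1; residue -877/9375 - (911/128125)*sqrt(41).


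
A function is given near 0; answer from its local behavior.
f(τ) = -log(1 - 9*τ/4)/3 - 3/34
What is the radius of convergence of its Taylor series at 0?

Branch term (-1/3)*log(1 - τ/(4/9)): its argument vanishes at τ = 4/9, a logarithmic branch point, modulus 4/9.
The radius of convergence is the smallest modulus among the singular points: 4/9.

The radius of convergence is 4/9.


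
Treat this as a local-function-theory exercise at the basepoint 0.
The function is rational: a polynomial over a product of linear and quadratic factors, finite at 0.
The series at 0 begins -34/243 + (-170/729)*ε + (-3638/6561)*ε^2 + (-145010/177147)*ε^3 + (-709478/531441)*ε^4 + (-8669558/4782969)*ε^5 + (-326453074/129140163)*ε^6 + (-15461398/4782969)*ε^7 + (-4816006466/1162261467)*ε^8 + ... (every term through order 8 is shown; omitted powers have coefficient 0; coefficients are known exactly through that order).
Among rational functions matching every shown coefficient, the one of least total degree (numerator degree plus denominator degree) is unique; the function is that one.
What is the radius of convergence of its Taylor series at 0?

No rational of total degree below 7 reproduces all 9 coefficients; solving the [0/7] Pade equations on them gives f(ε) = -17/(36*(ε - 1)*(ε**2 + ε/3 - 3/2)**3), whose expansion matches every shown term.
Denominator factor (ε**2 + ε/3 - 3/2)^3: discriminant 55/9, real irrational roots -1/6 + (1/6)*sqrt(55) and -1/6 - (1/6)*sqrt(55); poles of order 3, moduli -1/6 + (1/6)*sqrt(55) and 1/6 + (1/6)*sqrt(55).
Denominator factor (ε - 1): pole of order 1 at 1, modulus 1.
The radius of convergence is the smallest modulus among the singular points: 1.

The radius of convergence is 1.


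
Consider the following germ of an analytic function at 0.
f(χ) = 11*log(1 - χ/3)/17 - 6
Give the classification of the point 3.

The term (11/17)*log(1 - χ/(3)) has argument 1 - 3/(3) = 0 at 3: a logarithmic (infinitely-sheeted) branch point; the remaining terms are analytic or single-valued there.

The point is a logarithmic branch point.


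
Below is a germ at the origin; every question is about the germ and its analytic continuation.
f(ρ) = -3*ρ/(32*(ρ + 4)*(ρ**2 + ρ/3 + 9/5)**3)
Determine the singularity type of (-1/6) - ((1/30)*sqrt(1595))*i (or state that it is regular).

The denominator factor ρ**2 + ρ/3 + 9/5 vanishes at (-1/6) - ((1/30)*sqrt(1595))*i and appears to the power 3; the numerator there equals (1/64) + ((1/320)*sqrt(1595))*i, nonzero, and no other factor vanishes.
Hence a pole whose order is the multiplicity, 3.

The point is a pole of order 3.


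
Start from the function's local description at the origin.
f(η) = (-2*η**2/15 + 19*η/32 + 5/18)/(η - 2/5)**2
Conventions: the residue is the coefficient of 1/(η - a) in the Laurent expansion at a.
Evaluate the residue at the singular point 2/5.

At the order-2 pole 2/5 set g(η) = (η - (2/5))^2*f(η) = -2*η**2/15 + 19*η/32 + 5/18.
Order-2 pole: residue = g'(a); g'(2/5) = 1169/2400, so the residue is 1169/2400.

The residue is 1169/2400.


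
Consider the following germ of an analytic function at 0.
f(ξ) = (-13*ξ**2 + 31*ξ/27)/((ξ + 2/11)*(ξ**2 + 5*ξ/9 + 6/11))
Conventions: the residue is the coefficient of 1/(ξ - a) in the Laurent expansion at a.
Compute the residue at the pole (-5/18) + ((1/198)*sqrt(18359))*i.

The factor ξ**2 + 5*ξ/9 + 6/11 splits as (ξ - a)(ξ - a') with a = (-5/18) + ((1/198)*sqrt(18359))*i, a' = (-5/18) - ((1/198)*sqrt(18359))*i. At the order-1 pole a set g(ξ) = (ξ - a)*f(ξ) = [(-13*ξ**2 + 31*ξ/27)/(ξ + 2/11)] / (ξ - a').
Simple pole: residue = g(a) at a = (-5/18) + ((1/198)*sqrt(18359))*i, which is (-9097/1560) - ((101807/2603640)*sqrt(18359))*i.

The residue is (-9097/1560) - ((101807/2603640)*sqrt(18359))*i.


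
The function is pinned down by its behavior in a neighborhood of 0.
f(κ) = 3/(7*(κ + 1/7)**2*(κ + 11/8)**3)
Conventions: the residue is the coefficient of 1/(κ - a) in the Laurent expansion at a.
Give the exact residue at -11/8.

At the order-3 pole -11/8 set g(κ) = (κ - (-11/8))^3*f(κ) = 3/(7*(κ + 1/7)**2).
Order-3 pole: residue = g''(a)/2; g''(-11/8) = 2809856/2518569, so the residue is 1404928/2518569.

The residue is 1404928/2518569.


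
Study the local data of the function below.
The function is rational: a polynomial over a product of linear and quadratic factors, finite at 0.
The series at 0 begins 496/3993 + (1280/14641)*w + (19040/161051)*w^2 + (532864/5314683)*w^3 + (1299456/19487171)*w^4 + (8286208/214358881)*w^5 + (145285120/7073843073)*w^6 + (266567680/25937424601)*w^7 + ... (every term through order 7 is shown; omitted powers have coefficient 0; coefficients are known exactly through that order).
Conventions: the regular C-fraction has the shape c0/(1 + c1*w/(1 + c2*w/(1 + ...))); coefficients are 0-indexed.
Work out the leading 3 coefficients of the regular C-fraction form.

The regular C-fraction coefficients are [496/3993, -240/341, -1769/2728].

Taylor coefficients (read off): a_0 = 496/3993, a_1 = 1280/14641, a_2 = 19040/161051.
c0 = a_0 = 496/3993. Peel one level at a time: if S = 1 + c*w/S' with S'(0) = 1, then c is the w-coefficient of S and S' = c*w/(S - 1).
S_1 = c0/f = 1 + (-240/341)*w + (-53070/116281)*w^2 + ...; c1 = -240/341.
S_2 = c1*w/(S_1 - 1) = 1 + (-1769/2728)*w + ...; c2 = -1769/2728.


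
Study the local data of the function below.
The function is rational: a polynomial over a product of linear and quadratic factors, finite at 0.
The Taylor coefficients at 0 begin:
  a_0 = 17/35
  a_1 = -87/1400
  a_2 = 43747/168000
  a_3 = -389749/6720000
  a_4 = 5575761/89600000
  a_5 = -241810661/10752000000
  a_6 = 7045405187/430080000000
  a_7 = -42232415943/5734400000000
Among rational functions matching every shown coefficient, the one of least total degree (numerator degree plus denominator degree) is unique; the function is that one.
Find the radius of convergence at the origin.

The radius of convergence is -7/16 + (1/16)*sqrt(1329).

No rational of total degree below 4 reproduces all 8 coefficients; solving the [2/2] Pade equations on them gives f(ε) = (-16*ε**2/21 - 4*ε/35 - 17/7)/(ε**2 - 7*ε/8 - 5), whose expansion matches every shown term.
Denominator factor (ε**2 - 7*ε/8 - 5): discriminant 1329/64, real irrational roots 7/16 + (1/16)*sqrt(1329) and 7/16 - (1/16)*sqrt(1329); poles of order 1, moduli 7/16 + (1/16)*sqrt(1329) and -7/16 + (1/16)*sqrt(1329).
The radius of convergence is the smallest modulus among the singular points: -7/16 + (1/16)*sqrt(1329).


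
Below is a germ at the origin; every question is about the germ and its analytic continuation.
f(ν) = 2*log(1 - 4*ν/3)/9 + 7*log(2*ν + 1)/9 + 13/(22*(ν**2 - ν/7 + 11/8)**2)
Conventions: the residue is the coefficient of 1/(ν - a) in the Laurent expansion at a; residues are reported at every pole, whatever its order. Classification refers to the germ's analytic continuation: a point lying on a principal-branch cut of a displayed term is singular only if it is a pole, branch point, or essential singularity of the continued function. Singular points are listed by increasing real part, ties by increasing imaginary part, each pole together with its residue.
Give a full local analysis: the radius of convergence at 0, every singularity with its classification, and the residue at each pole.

Radius of convergence at 0: 1/2.
At -1/2: a logarithmic branch point.
At (1/14) - ((1/28)*sqrt(1074))*i: a pole of order 2; residue ((8918/3172059)*sqrt(1074))*i.
At (1/14) + ((1/28)*sqrt(1074))*i: a pole of order 2; residue -((8918/3172059)*sqrt(1074))*i.
At 3/4: a logarithmic branch point.

Denominator factor (ν**2 - ν/7 + 11/8)^2: discriminant -537/98, complex-conjugate roots (1/14) + ((1/28)*sqrt(1074))*i and (1/14) - ((1/28)*sqrt(1074))*i; poles of order 2, moduli (1/4)*sqrt(22) and (1/4)*sqrt(22).
Branch term (7/9)*log(1 - ν/(-1/2)): its argument vanishes at ν = -1/2, a logarithmic branch point, modulus 1/2.
Branch term (2/9)*log(1 - ν/(3/4)): its argument vanishes at ν = 3/4, a logarithmic branch point, modulus 3/4.
The radius of convergence is the smallest modulus among the singular points: 1/2.
The branch terms are analytic at (1/14) - ((1/28)*sqrt(1074))*i and contribute nothing to the residue; only the rational part matters.
The factor ν**2 - ν/7 + 11/8 splits as (ν - a)(ν - a') with a = (1/14) - ((1/28)*sqrt(1074))*i, a' = (1/14) + ((1/28)*sqrt(1074))*i. At the order-2 pole a set g(ν) = (ν - a)^2*(rational part) = [13/22] / (ν - a')^2.
Order-2 pole: residue = g'(a); g'((1/14) - ((1/28)*sqrt(1074))*i) = ((8918/3172059)*sqrt(1074))*i, so the residue is ((8918/3172059)*sqrt(1074))*i.
The branch terms are analytic at (1/14) + ((1/28)*sqrt(1074))*i and contribute nothing to the residue; only the rational part matters.
The factor ν**2 - ν/7 + 11/8 splits as (ν - a)(ν - a') with a = (1/14) + ((1/28)*sqrt(1074))*i, a' = (1/14) - ((1/28)*sqrt(1074))*i. At the order-2 pole a set g(ν) = (ν - a)^2*(rational part) = [13/22] / (ν - a')^2.
Order-2 pole: residue = g'(a); g'((1/14) + ((1/28)*sqrt(1074))*i) = -((8918/3172059)*sqrt(1074))*i, so the residue is -((8918/3172059)*sqrt(1074))*i.
List the singular points by increasing real part (a conjugate pair: the negative imaginary part first).


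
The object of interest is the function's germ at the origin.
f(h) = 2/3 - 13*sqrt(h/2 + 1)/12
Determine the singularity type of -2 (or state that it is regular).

The term (-13/12)*sqrt(1 - h/(-2)) has argument 1 - -2/(-2) = 0 at -2: a square-root (algebraic, two-sheeted) branch point; the remaining terms are analytic or single-valued there.

The point is an algebraic (square-root) branch point.


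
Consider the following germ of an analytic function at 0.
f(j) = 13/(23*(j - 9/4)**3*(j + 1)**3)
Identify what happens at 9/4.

The point is a pole of order 3.

The denominator factor j - 9/4 vanishes at 9/4 and appears to the power 3; the numerator there equals 13/23, nonzero, and no other factor vanishes.
Hence a pole whose order is the multiplicity, 3.


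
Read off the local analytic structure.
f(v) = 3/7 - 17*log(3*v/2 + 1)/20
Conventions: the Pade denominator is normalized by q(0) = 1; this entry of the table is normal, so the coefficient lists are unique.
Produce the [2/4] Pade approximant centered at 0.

Taylor coefficients needed (expand at 0): a_0 = 3/7, a_1 = -51/40, a_2 = 153/160, a_3 = -153/160, a_4 = 1377/1280, a_5 = -4131/3200, a_6 = 4131/2560.
Write the denominator as Q(v) = 1 + q1*v + q2*v^2 + q3*v^3 + q4*v^4. Requiring Q*f - P = O(v^7) with deg P <= 2 kills the coefficients of v^3..v^6 in Q*f:
  v^3: a_3 + q1*a_2 + q2*a_1 + q3*a_0 = 0, i.e. -153/160 + (153/160)*q1 + (-51/40)*q2 + (3/7)*q3 = 0.
  v^4: a_4 + q1*a_3 + q2*a_2 + q3*a_1 + q4*a_0 = 0, i.e. 1377/1280 + (-153/160)*q1 + (153/160)*q2 + (-51/40)*q3 + (3/7)*q4 = 0.
  v^5: a_5 + q1*a_4 + q2*a_3 + q3*a_2 + q4*a_1 = 0, i.e. -4131/3200 + (1377/1280)*q1 + (-153/160)*q2 + (153/160)*q3 + (-51/40)*q4 = 0.
  v^6: a_6 + q1*a_5 + q2*a_4 + q3*a_3 + q4*a_2 = 0, i.e. 4131/2560 + (-4131/3200)*q1 + (1377/1280)*q2 + (-153/160)*q3 + (153/160)*q4 = 0.
Solving this linear system: q1 = 641889/359798, q2 = 816393/1439192, q3 = -88893/1439192, q4 = 1209159/57567680.
The numerator is Q*f truncated at degree 2: P0 = a_0 = 3/7; P1 = a_1 + q1*a_0 = -25710603/50371720; P2 = a_2 + q1*a_1 + q2*a_0 = -216653337/201486880.

The Pade approximant has numerator coefficients [3/7, -25710603/50371720, -216653337/201486880]; denominator coefficients [1, 641889/359798, 816393/1439192, -88893/1439192, 1209159/57567680].


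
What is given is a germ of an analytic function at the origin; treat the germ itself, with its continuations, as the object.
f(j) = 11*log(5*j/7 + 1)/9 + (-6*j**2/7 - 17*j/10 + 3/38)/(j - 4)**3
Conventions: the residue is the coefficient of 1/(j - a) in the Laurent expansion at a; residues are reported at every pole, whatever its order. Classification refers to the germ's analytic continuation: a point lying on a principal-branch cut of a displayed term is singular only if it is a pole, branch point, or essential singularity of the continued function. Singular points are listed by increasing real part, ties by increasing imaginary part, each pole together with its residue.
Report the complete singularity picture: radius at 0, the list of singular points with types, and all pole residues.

Radius of convergence at 0: 7/5.
At -7/5: a logarithmic branch point.
At 4: a pole of order 3; residue -6/7.

Denominator factor (j - 4)^3: pole of order 3 at 4, modulus 4.
Branch term (11/9)*log(1 - j/(-7/5)): its argument vanishes at j = -7/5, a logarithmic branch point, modulus 7/5.
The radius of convergence is the smallest modulus among the singular points: 7/5.
The branch term is analytic at 4 and contributes nothing to the residue; only the rational part matters.
At the order-3 pole 4 set g(j) = (j - (4))^3*(rational part) = -6*j**2/7 - 17*j/10 + 3/38.
Order-3 pole: residue = g''(a)/2; g''(4) = -12/7, so the residue is -6/7.
List the singular points by increasing real part (a conjugate pair: the negative imaginary part first).


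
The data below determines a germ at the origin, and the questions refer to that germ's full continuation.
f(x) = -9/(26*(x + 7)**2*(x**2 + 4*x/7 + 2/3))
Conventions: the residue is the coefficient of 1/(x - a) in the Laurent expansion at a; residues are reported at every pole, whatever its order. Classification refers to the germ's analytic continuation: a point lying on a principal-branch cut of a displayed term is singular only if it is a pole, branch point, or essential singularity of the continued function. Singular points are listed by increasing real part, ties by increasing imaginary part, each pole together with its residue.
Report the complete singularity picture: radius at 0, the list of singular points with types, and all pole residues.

Denominator factor (x + 7)^2: pole of order 2 at -7, modulus 7.
Denominator factor (x**2 + 4*x/7 + 2/3): discriminant -344/147, complex-conjugate roots (-2/7) + ((1/21)*sqrt(258))*i and (-2/7) - ((1/21)*sqrt(258))*i; poles of order 1, moduli (1/3)*sqrt(6) and (1/3)*sqrt(6).
The radius of convergence is the smallest modulus among the singular points: (1/3)*sqrt(6).
At the order-2 pole -7 set g(x) = (x - (-7))^2*f(x) = -9/(26*(x**2 + 4*x/7 + 2/3)).
Order-2 pole: residue = g'(a); g'(-7) = -3807/1707979, so the residue is -3807/1707979.
The factor x**2 + 4*x/7 + 2/3 splits as (x - a)(x - a') with a = (-2/7) - ((1/21)*sqrt(258))*i, a' = (-2/7) + ((1/21)*sqrt(258))*i. At the order-1 pole a set g(x) = (x - a)*f(x) = [-9/(26*(x + 7)**2)] / (x - a').
Simple pole: residue = g(a) at a = (-2/7) - ((1/21)*sqrt(258))*i, which is (3807/3415958) - ((176607/587544776)*sqrt(258))*i.
The factor x**2 + 4*x/7 + 2/3 splits as (x - a)(x - a') with a = (-2/7) + ((1/21)*sqrt(258))*i, a' = (-2/7) - ((1/21)*sqrt(258))*i. At the order-1 pole a set g(x) = (x - a)*f(x) = [-9/(26*(x + 7)**2)] / (x - a').
Simple pole: residue = g(a) at a = (-2/7) + ((1/21)*sqrt(258))*i, which is (3807/3415958) + ((176607/587544776)*sqrt(258))*i.
List the singular points by increasing real part (a conjugate pair: the negative imaginary part first).

Radius of convergence at 0: (1/3)*sqrt(6).
At -7: a pole of order 2; residue -3807/1707979.
At (-2/7) - ((1/21)*sqrt(258))*i: a pole of order 1; residue (3807/3415958) - ((176607/587544776)*sqrt(258))*i.
At (-2/7) + ((1/21)*sqrt(258))*i: a pole of order 1; residue (3807/3415958) + ((176607/587544776)*sqrt(258))*i.


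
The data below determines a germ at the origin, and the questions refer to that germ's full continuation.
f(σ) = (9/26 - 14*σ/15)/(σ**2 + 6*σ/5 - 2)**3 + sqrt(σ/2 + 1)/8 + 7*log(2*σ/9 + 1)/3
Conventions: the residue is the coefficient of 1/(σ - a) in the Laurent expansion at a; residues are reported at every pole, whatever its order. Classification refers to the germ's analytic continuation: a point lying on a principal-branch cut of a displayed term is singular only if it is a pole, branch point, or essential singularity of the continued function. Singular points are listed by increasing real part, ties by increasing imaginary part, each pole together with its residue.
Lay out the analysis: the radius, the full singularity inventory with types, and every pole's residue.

Denominator factor (σ**2 + 6*σ/5 - 2)^3: discriminant 236/25, real irrational roots -3/5 + (1/5)*sqrt(59) and -3/5 - (1/5)*sqrt(59); poles of order 3, moduli -3/5 + (1/5)*sqrt(59) and 3/5 + (1/5)*sqrt(59).
Branch term (7/3)*log(1 - σ/(-9/2)): its argument vanishes at σ = -9/2, a logarithmic branch point, modulus 9/2.
Branch term (1/8)*sqrt(1 - σ/(-2)): its argument vanishes at σ = -2, a square-root branch point, modulus 2.
The radius of convergence is the smallest modulus among the singular points: -3/5 + (1/5)*sqrt(59).
The branch terms are analytic at -3/5 - (1/5)*sqrt(59) and contribute nothing to the residue; only the rational part matters.
The factor σ**2 + 6*σ/5 - 2 splits as (σ - a)(σ - a') with a = -3/5 - (1/5)*sqrt(59), a' = -3/5 + (1/5)*sqrt(59). At the order-3 pole a set g(σ) = (σ - a)^3*(rational part) = [9/26 - 14*σ/15] / (σ - a')^3.
Order-3 pole: residue = g''(a)/2; g''(-3/5 - (1/5)*sqrt(59)) = -(220875/42718832)*sqrt(59), so the residue is -(220875/85437664)*sqrt(59).
The branch terms are analytic at -3/5 + (1/5)*sqrt(59) and contribute nothing to the residue; only the rational part matters.
The factor σ**2 + 6*σ/5 - 2 splits as (σ - a)(σ - a') with a = -3/5 + (1/5)*sqrt(59), a' = -3/5 - (1/5)*sqrt(59). At the order-3 pole a set g(σ) = (σ - a)^3*(rational part) = [9/26 - 14*σ/15] / (σ - a')^3.
Order-3 pole: residue = g''(a)/2; g''(-3/5 + (1/5)*sqrt(59)) = (220875/42718832)*sqrt(59), so the residue is (220875/85437664)*sqrt(59).
List the singular points by increasing real part (a conjugate pair: the negative imaginary part first).

Radius of convergence at 0: -3/5 + (1/5)*sqrt(59).
At -9/2: a logarithmic branch point.
At -3/5 - (1/5)*sqrt(59): a pole of order 3; residue -(220875/85437664)*sqrt(59).
At -2: an algebraic (square-root) branch point.
At -3/5 + (1/5)*sqrt(59): a pole of order 3; residue (220875/85437664)*sqrt(59).


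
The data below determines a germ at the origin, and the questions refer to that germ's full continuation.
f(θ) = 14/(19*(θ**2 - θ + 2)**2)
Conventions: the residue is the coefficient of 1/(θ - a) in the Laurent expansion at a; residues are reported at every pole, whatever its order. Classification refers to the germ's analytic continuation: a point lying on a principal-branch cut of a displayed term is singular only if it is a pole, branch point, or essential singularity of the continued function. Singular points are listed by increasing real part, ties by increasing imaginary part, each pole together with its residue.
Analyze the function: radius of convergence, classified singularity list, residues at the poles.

Radius of convergence at 0: sqrt(2).
At (1/2) - ((1/2)*sqrt(7))*i: a pole of order 2; residue ((4/133)*sqrt(7))*i.
At (1/2) + ((1/2)*sqrt(7))*i: a pole of order 2; residue -((4/133)*sqrt(7))*i.

Denominator factor (θ**2 - θ + 2)^2: discriminant -7, complex-conjugate roots (1/2) + ((1/2)*sqrt(7))*i and (1/2) - ((1/2)*sqrt(7))*i; poles of order 2, moduli sqrt(2) and sqrt(2).
The radius of convergence is the smallest modulus among the singular points: sqrt(2).
The factor θ**2 - θ + 2 splits as (θ - a)(θ - a') with a = (1/2) - ((1/2)*sqrt(7))*i, a' = (1/2) + ((1/2)*sqrt(7))*i. At the order-2 pole a set g(θ) = (θ - a)^2*f(θ) = [14/19] / (θ - a')^2.
Order-2 pole: residue = g'(a); g'((1/2) - ((1/2)*sqrt(7))*i) = ((4/133)*sqrt(7))*i, so the residue is ((4/133)*sqrt(7))*i.
The factor θ**2 - θ + 2 splits as (θ - a)(θ - a') with a = (1/2) + ((1/2)*sqrt(7))*i, a' = (1/2) - ((1/2)*sqrt(7))*i. At the order-2 pole a set g(θ) = (θ - a)^2*f(θ) = [14/19] / (θ - a')^2.
Order-2 pole: residue = g'(a); g'((1/2) + ((1/2)*sqrt(7))*i) = -((4/133)*sqrt(7))*i, so the residue is -((4/133)*sqrt(7))*i.
List the singular points by increasing real part (a conjugate pair: the negative imaginary part first).


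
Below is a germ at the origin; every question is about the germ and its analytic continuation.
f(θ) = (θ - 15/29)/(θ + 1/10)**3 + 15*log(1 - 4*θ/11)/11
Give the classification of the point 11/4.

The term (15/11)*log(1 - θ/(11/4)) has argument 1 - 11/4/(11/4) = 0 at 11/4: a logarithmic (infinitely-sheeted) branch point; the remaining terms are analytic or single-valued there.

The point is a logarithmic branch point.


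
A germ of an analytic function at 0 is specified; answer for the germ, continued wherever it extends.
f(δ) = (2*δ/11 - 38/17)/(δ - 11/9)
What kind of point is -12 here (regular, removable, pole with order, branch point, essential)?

Denominator factors: δ - 11/9 = -119/9 at δ = -12 — none vanishes.
So the germ continues analytically to -12.

The point is a regular point.


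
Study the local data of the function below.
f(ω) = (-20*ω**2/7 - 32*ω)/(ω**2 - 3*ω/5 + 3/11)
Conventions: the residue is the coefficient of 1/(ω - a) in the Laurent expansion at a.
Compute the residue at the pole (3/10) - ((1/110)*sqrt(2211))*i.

The factor ω**2 - 3*ω/5 + 3/11 splits as (ω - a)(ω - a') with a = (3/10) - ((1/110)*sqrt(2211))*i, a' = (3/10) + ((1/110)*sqrt(2211))*i. At the order-1 pole a set g(ω) = (ω - a)*f(ω) = [-20*ω**2/7 - 32*ω] / (ω - a').
Simple pole: residue = g(a) at a = (3/10) - ((1/110)*sqrt(2211))*i, which is (-118/7) - ((1198/5159)*sqrt(2211))*i.

The residue is (-118/7) - ((1198/5159)*sqrt(2211))*i.


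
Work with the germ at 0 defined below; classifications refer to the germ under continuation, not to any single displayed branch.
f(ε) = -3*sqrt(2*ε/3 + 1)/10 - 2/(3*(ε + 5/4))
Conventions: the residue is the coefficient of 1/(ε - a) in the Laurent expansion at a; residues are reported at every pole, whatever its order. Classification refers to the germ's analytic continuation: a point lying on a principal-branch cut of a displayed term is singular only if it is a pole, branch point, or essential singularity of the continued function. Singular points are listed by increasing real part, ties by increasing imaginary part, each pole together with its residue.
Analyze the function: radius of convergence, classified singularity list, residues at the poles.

Denominator factor (ε + 5/4): pole of order 1 at -5/4, modulus 5/4.
Branch term (-3/10)*sqrt(1 - ε/(-3/2)): its argument vanishes at ε = -3/2, a square-root branch point, modulus 3/2.
The radius of convergence is the smallest modulus among the singular points: 5/4.
The branch term is analytic at -5/4 and contributes nothing to the residue; only the rational part matters.
At the order-1 pole -5/4 set g(ε) = (ε - (-5/4))*(rational part) = -2/3.
Simple pole: residue = g(a) at a = -5/4, which is -2/3.
List the singular points by increasing real part (a conjugate pair: the negative imaginary part first).

Radius of convergence at 0: 5/4.
At -3/2: an algebraic (square-root) branch point.
At -5/4: a pole of order 1; residue -2/3.


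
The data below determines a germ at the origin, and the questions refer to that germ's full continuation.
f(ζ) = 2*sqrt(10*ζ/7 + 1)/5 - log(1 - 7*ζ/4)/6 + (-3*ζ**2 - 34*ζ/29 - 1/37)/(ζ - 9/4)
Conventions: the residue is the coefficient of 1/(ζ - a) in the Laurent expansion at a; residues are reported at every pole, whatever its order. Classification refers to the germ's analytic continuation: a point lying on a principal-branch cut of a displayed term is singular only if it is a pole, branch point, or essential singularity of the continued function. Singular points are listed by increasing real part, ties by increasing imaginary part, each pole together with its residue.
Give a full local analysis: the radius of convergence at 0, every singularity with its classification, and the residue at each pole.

Denominator factor (ζ - 9/4): pole of order 1 at 9/4, modulus 9/4.
Branch term (-1/6)*log(1 - ζ/(4/7)): its argument vanishes at ζ = 4/7, a logarithmic branch point, modulus 4/7.
Branch term (2/5)*sqrt(1 - ζ/(-7/10)): its argument vanishes at ζ = -7/10, a square-root branch point, modulus 7/10.
The radius of convergence is the smallest modulus among the singular points: 4/7.
The branch terms are analytic at 9/4 and contribute nothing to the residue; only the rational part matters.
At the order-1 pole 9/4 set g(ζ) = (ζ - (9/4))*(rational part) = -3*ζ**2 - 34*ζ/29 - 1/37.
Simple pole: residue = g(a) at a = 9/4, which is -306491/17168.
List the singular points by increasing real part (a conjugate pair: the negative imaginary part first).

Radius of convergence at 0: 4/7.
At -7/10: an algebraic (square-root) branch point.
At 4/7: a logarithmic branch point.
At 9/4: a pole of order 1; residue -306491/17168.


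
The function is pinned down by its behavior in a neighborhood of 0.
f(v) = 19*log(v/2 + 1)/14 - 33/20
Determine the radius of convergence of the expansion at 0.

Branch term (19/14)*log(1 - v/(-2)): its argument vanishes at v = -2, a logarithmic branch point, modulus 2.
The radius of convergence is the smallest modulus among the singular points: 2.

The radius of convergence is 2.


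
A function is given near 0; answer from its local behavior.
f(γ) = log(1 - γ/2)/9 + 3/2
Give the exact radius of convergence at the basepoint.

The radius of convergence is 2.

Branch term (1/9)*log(1 - γ/(2)): its argument vanishes at γ = 2, a logarithmic branch point, modulus 2.
The radius of convergence is the smallest modulus among the singular points: 2.


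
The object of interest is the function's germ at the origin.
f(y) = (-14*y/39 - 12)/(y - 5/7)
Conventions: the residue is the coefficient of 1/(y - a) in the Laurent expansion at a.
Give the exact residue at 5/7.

At the order-1 pole 5/7 set g(y) = (y - (5/7))*f(y) = -14*y/39 - 12.
Simple pole: residue = g(a) at a = 5/7, which is -478/39.

The residue is -478/39.


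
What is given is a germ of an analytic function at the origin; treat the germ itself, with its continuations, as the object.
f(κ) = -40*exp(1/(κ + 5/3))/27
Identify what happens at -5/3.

The exponent 1/(κ - (-5/3)) has a pole at -5/3, so exp(1/(κ - (-5/3))) takes every nonzero value near it: an essential singularity (not a pole of any order).

The point is an essential singularity.


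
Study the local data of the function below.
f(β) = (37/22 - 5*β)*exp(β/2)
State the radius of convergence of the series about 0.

The radius of convergence is infinite.

The factor exp(β/2) is entire and contributes no finite singular point.
The polynomial part has no poles.
No finite singular points: the Taylor series at 0 converges everywhere.
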